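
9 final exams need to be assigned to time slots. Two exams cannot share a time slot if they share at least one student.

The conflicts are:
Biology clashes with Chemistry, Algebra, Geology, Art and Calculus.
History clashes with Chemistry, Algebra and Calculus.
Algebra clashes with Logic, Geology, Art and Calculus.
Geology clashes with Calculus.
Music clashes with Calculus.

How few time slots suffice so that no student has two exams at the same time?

Biology, Algebra, Geology, Calculus are mutually in conflict, so at least 4 time slots are needed.
A valid assignment using 4 time slots: Biology=3, History=3, Chemistry=1, Algebra=1, Logic=2, Geology=4, Art=2, Music=1, Calculus=2. Each listed conflict is separated.

4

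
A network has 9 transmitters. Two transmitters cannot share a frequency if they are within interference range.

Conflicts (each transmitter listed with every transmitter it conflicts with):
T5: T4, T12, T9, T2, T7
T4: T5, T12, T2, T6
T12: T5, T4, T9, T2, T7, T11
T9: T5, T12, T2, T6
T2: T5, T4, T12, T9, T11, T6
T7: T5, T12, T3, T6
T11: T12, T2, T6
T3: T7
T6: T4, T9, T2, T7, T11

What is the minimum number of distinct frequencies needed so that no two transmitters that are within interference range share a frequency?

T5, T12, T9, T2 all conflict with each other, so at least 4 frequencies are needed.
A valid assignment using 4 frequencies: T5=3, T4=4, T12=2, T9=4, T2=1, T7=1, T11=3, T3=2, T6=2. No two conflicting transmitters share a frequency.

4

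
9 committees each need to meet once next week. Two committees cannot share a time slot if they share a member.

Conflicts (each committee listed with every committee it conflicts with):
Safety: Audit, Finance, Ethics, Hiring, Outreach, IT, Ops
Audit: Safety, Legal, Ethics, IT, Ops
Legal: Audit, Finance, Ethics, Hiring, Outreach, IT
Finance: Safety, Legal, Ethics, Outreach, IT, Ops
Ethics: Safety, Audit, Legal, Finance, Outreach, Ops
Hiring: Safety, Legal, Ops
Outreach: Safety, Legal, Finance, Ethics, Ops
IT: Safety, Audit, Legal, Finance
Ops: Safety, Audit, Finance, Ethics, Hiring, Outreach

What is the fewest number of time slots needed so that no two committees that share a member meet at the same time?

5

Safety, Finance, Ethics, Outreach, Ops are mutually in conflict, so at least 5 time slots are needed.
A valid assignment using 5 time slots: Safety=1, Audit=2, Legal=1, Finance=2, Ethics=4, Hiring=2, Outreach=5, IT=3, Ops=3. No two conflicting committees share a time slot.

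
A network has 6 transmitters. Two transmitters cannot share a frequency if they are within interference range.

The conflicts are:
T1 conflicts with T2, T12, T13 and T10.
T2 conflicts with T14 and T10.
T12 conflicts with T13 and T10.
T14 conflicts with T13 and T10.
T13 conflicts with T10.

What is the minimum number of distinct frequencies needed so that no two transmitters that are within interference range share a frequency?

4

T1, T12, T13, T10 all conflict with each other, so at least 4 frequencies are needed.
4 frequencies suffice: frequency 1 → {T10}; frequency 2 → {T2, T13}; frequency 3 → {T1, T14}; frequency 4 → {T12}. Each listed conflict is separated.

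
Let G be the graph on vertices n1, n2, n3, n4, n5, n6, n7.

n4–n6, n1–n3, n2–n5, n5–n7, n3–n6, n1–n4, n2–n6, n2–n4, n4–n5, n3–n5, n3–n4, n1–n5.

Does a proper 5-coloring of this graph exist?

Yes

The chromatic number is 4. n1, n3, n4, n5 are pairwise adjacent (a clique of size 4), so at least 4 colors are needed.
A valid assignment using 4 colors: n1=4, n2=3, n3=3, n4=1, n5=2, n6=2, n7=1.
Since 5 ≥ 4, a proper 5-coloring certainly exists.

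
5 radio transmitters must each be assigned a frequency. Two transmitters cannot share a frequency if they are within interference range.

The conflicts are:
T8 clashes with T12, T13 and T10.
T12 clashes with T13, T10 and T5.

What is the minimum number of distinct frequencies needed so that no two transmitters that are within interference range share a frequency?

3

T8, T12, T10 pairwise conflict, so at least 3 frequencies are needed.
3 frequencies suffice: frequency 1 → {T12}; frequency 2 → {T8, T5}; frequency 3 → {T13, T10}. Every pair that conflicts lands in different frequencies.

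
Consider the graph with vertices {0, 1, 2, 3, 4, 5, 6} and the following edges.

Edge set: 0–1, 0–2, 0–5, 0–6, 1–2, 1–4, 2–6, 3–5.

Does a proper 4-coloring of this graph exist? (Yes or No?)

Yes

The chromatic number is 3. 0, 1, 2 are mutually adjacent, so at least 3 colors are needed.
3 colors suffice: color red → {0, 3, 4}; color blue → {2, 5}; color green → {1, 6}.
Since 4 ≥ 3, a proper 4-coloring certainly exists.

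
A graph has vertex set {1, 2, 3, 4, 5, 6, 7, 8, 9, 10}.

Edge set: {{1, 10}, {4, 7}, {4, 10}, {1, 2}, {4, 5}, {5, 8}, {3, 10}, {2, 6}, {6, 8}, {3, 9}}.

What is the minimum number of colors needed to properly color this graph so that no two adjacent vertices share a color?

The cycle 6-2-1-10-4-5-8-6 has odd length 7, so it cannot be 2-colored; at least 3 colors are needed.
3 colors suffice: color a → {2, 5, 7, 9, 10}; color b → {1, 3, 4, 8}; color c → {6}. Every edge joins two different colors.

3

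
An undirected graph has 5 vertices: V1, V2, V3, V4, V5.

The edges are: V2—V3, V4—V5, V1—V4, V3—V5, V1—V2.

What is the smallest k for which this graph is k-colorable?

3

The cycle V2-V3-V5-V4-V1-V2 has odd length 5, so it cannot be 2-colored; at least 3 colors are needed.
3 colors suffice: color red → {V2, V5}; color blue → {V1, V3}; color green → {V4}. Every edge joins two different colors.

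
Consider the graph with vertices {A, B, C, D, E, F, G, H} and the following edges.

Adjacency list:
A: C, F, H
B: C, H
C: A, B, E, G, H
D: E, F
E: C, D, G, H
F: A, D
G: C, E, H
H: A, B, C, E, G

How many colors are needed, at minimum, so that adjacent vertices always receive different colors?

4

C, E, G, H are mutually adjacent (a clique of size 4), so at least 4 colors are needed.
4 colors suffice: color red → {C, F}; color blue → {D, H}; color green → {A, B, E}; color yellow → {G}. No two adjacent vertices share a color.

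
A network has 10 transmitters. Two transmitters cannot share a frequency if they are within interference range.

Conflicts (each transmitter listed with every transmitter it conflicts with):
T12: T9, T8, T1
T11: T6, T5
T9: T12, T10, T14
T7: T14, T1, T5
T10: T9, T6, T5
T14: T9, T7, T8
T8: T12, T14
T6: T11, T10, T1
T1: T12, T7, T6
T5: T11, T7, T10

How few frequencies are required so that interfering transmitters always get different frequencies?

The cycle T1-T12-T8-T14-T7-T1 has odd length 5, so it cannot be 2-colored; at least 3 frequencies are needed.
3 frequencies suffice: T12=3, T11=3, T9=1, T7=1, T10=3, T14=2, T8=1, T6=1, T1=2, T5=2. Every pair that conflicts lands in different frequencies.

3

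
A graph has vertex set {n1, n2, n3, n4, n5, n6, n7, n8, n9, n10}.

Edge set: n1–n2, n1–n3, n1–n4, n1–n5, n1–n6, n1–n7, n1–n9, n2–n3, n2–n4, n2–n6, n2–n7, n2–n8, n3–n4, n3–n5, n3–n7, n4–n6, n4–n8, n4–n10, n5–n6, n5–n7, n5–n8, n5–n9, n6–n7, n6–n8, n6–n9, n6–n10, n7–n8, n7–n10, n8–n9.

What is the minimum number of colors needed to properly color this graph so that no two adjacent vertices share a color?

n1, n5, n6, n9 form a clique, so at least 4 colors are needed.
4 colors suffice: color 1 → {n3, n6}; color 2 → {n1, n8, n10}; color 3 → {n4, n7, n9}; color 4 → {n2, n5}. Each edge has distinct colors on its endpoints.

4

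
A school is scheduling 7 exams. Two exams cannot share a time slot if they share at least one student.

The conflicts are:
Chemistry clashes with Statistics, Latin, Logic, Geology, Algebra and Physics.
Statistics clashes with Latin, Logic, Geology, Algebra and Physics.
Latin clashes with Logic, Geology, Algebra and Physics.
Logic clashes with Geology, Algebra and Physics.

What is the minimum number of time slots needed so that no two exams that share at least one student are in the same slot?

Chemistry, Statistics, Latin, Logic, Geology pairwise conflict, so at least 5 time slots are needed.
5 time slots suffice: time slot 1 → {Chemistry}; time slot 2 → {Statistics}; time slot 3 → {Latin}; time slot 4 → {Logic}; time slot 5 → {Geology, Algebra, Physics}. Each listed conflict is separated.

5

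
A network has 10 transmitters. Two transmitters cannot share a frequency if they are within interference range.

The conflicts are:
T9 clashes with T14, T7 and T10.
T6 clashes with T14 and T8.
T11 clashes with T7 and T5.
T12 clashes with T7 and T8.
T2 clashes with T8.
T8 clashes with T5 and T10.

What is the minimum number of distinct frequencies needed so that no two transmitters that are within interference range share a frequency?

3

The cycle T8-T6-T14-T9-T10-T8 has odd length 5, so it cannot be 2-colored; at least 3 frequencies are needed.
3 frequencies suffice: frequency 1 → {T14, T7, T8}; frequency 2 → {T9, T6, T12, T2, T5}; frequency 3 → {T11, T10}. No two conflicting transmitters share a frequency.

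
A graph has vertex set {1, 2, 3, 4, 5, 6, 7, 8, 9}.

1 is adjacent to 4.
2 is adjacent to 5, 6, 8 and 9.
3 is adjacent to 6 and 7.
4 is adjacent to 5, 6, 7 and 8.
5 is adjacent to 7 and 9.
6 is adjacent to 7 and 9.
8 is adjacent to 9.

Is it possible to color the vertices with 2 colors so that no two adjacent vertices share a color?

No

4, 6, 7 are mutually adjacent, so at least 3 colors are needed.
So 2 colors are not enough.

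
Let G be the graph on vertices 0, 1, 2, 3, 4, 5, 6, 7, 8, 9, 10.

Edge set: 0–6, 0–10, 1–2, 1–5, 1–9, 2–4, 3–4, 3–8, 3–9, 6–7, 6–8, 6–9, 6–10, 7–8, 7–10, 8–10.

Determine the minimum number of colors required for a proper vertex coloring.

4

6, 7, 8, 10 are pairwise adjacent (a clique of size 4), so at least 4 colors are needed.
4 colors suffice: 0=green, 1=red, 2=green, 3=red, 4=blue, 5=blue, 6=red, 7=yellow, 8=green, 9=blue, 10=blue. No two adjacent vertices share a color.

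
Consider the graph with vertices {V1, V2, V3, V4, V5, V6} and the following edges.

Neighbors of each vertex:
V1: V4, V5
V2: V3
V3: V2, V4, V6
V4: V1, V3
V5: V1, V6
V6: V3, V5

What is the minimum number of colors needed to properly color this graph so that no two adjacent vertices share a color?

The cycle V5-V6-V3-V4-V1-V5 has odd length 5, so it cannot be 2-colored; at least 3 colors are needed.
A valid assignment using 3 colors: V1=1, V2=2, V3=1, V4=2, V5=3, V6=2. Every edge joins two different colors.

3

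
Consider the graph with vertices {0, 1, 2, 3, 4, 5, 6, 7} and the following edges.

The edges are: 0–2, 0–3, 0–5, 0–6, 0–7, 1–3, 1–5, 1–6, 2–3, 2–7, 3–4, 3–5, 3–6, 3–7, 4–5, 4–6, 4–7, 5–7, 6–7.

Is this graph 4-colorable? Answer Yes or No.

The chromatic number is 4. 3, 4, 5, 7 form a clique, so at least 4 colors are needed.
4 colors suffice: color a → {3}; color b → {1, 7}; color c → {0, 4}; color d → {2, 5, 6}.
That is already a proper 4-coloring.

Yes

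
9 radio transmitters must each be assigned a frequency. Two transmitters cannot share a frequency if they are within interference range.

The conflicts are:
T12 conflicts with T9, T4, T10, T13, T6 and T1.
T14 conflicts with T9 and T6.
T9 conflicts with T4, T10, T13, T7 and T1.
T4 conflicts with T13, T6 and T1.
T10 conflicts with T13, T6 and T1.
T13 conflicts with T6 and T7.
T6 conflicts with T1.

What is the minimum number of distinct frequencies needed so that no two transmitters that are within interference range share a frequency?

T12, T9, T10, T1 all conflict with each other, so at least 4 frequencies are needed.
Using 4 frequencies: T12=2, T14=2, T9=1, T4=4, T10=4, T13=3, T6=1, T7=2, T1=3. Each listed conflict is separated.

4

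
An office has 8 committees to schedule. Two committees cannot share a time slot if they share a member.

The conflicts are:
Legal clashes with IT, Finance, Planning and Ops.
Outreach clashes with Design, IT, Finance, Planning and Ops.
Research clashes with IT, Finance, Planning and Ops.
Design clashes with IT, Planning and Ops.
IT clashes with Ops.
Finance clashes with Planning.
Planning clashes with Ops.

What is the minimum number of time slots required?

4

Outreach, Design, Planning, Ops all conflict with each other, so at least 4 time slots are needed.
4 time slots suffice: time slot 1 → {Finance, Ops}; time slot 2 → {IT, Planning}; time slot 3 → {Legal, Outreach, Research}; time slot 4 → {Design}. No two conflicting committees share a time slot.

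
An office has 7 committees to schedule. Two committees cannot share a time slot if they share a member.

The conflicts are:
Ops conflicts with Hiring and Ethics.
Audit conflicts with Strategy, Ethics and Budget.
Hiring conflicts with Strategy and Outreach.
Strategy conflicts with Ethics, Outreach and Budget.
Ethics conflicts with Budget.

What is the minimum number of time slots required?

4

Audit, Strategy, Ethics, Budget are mutually in conflict, so at least 4 time slots are needed.
A valid assignment using 4 time slots: Ops=1, Audit=3, Hiring=2, Strategy=1, Ethics=2, Outreach=3, Budget=4. No two conflicting committees share a time slot.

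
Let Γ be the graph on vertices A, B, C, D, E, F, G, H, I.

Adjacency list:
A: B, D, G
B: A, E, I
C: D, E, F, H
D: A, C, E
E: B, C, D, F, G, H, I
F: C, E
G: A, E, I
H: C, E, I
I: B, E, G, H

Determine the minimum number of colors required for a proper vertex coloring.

3

C, D, E are mutually adjacent, so at least 3 colors are needed.
One proper 3-coloring: A=red, B=green, C=blue, D=green, E=red, F=green, G=green, H=green, I=blue. Each edge has distinct colors on its endpoints.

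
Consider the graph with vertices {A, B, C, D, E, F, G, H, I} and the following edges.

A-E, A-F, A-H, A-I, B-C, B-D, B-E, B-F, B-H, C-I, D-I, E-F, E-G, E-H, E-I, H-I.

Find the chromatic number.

4

A, E, H, I form a clique, so at least 4 colors are needed.
4 colors suffice: A=yellow, B=blue, C=red, D=red, E=red, F=green, G=blue, H=green, I=blue. No two adjacent vertices share a color.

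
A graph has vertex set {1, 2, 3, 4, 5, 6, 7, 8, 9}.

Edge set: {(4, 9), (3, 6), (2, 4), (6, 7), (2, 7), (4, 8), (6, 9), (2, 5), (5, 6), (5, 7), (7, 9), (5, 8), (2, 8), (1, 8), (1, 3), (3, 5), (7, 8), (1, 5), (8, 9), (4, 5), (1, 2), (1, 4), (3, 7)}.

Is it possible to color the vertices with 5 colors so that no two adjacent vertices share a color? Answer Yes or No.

The chromatic number is 5. 1, 2, 4, 5, 8 are mutually adjacent (a clique of size 5), so at least 5 colors are needed.
One proper 5-coloring: 1=green, 2=yellow, 3=blue, 4=purple, 5=red, 6=yellow, 7=green, 8=blue, 9=red.
That is already a proper 5-coloring.

Yes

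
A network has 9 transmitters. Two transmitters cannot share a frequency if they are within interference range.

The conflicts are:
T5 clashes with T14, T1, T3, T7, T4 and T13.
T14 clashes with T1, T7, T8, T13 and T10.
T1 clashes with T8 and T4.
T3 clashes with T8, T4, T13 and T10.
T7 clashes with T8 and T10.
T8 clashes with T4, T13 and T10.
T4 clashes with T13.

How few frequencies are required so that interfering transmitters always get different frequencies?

4

T14, T7, T8, T10 are mutually in conflict, so at least 4 frequencies are needed.
Using 4 frequencies: T5=1, T14=2, T1=3, T3=3, T7=3, T8=1, T4=2, T13=4, T10=4. No two conflicting transmitters share a frequency.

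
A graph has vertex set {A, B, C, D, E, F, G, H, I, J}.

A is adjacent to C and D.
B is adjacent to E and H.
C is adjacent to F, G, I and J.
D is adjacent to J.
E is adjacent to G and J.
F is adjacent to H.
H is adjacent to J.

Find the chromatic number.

2

B and H are adjacent, so at least 2 colors are needed.
2 colors suffice: color 1 → {C, D, E, H}; color 2 → {A, B, F, G, I, J}. No two adjacent vertices share a color.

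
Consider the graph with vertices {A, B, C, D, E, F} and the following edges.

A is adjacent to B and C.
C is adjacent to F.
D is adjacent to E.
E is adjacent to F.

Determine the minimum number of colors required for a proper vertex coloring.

2

A and C are adjacent, so at least 2 colors are needed.
2 colors suffice: color 1 → {A, D, F}; color 2 → {B, C, E}. No two adjacent vertices share a color.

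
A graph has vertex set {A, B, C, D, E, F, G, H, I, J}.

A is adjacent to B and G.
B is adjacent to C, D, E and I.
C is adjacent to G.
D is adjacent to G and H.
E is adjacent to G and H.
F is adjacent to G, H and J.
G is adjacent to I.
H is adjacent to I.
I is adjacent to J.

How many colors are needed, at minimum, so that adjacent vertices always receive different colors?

E and H are adjacent, so at least 2 colors are needed.
One proper 2-coloring: A=blue, B=red, C=blue, D=blue, E=blue, F=blue, G=red, H=red, I=blue, J=red. Every edge joins two different colors.

2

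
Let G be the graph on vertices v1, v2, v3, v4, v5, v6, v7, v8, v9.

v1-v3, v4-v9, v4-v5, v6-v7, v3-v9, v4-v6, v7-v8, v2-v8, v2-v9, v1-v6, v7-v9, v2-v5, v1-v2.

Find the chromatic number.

3

The cycle v1-v6-v4-v9-v3-v1 has odd length 5, so it cannot be 2-colored; at least 3 colors are needed.
3 colors suffice: color 1 → {v1, v5, v8, v9}; color 2 → {v2, v3, v4, v7}; color 3 → {v6}. Each edge has distinct colors on its endpoints.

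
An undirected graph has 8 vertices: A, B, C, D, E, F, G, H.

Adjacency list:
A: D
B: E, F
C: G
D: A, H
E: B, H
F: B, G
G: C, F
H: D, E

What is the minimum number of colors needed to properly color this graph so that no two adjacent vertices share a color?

D and H are adjacent, so at least 2 colors are needed.
A valid assignment using 2 colors: A=2, B=2, C=1, D=1, E=1, F=1, G=2, H=2. No two adjacent vertices share a color.

2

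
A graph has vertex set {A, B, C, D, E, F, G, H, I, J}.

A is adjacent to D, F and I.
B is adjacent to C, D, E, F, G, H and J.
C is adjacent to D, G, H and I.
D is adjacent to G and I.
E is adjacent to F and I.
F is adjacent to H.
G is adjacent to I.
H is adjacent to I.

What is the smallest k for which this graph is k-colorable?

B, C, D, G are mutually adjacent (a clique of size 4), so at least 4 colors are needed.
4 colors suffice: color 1 → {B, I}; color 2 → {D, F, J}; color 3 → {A, C, E}; color 4 → {G, H}. Every edge joins two different colors.

4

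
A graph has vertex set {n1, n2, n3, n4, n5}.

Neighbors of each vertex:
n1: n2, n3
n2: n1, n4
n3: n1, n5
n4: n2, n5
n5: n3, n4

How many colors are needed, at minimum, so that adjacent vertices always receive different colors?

The cycle n2-n1-n3-n5-n4-n2 has odd length 5, so it cannot be 2-colored; at least 3 colors are needed.
3 colors suffice: color red → {n3, n4}; color blue → {n1, n5}; color green → {n2}. Each edge has distinct colors on its endpoints.

3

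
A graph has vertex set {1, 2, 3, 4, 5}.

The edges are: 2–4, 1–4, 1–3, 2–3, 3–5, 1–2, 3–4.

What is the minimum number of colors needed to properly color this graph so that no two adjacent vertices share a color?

1, 2, 3, 4 are pairwise adjacent (a clique of size 4), so at least 4 colors are needed.
4 colors suffice: color red → {3}; color blue → {4, 5}; color green → {2}; color yellow → {1}. No two adjacent vertices share a color.

4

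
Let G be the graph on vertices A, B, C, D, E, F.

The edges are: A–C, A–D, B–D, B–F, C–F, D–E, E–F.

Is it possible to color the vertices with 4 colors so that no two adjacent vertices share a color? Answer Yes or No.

Yes

The chromatic number is 3. The cycle C-F-E-D-A-C has odd length 5, so it cannot be 2-colored; at least 3 colors are needed.
A valid assignment using 3 colors: A=blue, B=blue, C=green, D=red, E=blue, F=red.
Since 4 ≥ 3, a proper 4-coloring certainly exists.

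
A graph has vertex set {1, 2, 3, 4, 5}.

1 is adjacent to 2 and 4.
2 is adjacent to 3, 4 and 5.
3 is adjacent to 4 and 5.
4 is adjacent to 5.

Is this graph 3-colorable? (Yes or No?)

No

2, 3, 4, 5 are pairwise adjacent (a clique of size 4), so at least 4 colors are needed.
So 3 colors are not enough.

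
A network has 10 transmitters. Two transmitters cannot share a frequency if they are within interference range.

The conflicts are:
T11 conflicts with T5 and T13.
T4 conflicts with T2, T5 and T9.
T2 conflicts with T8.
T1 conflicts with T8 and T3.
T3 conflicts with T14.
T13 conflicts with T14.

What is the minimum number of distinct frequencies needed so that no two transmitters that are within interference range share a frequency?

3

The cycle T2-T4-T5-T11-T13-T14-T3-T1-T8-T2 has odd length 9, so it cannot be 2-colored; at least 3 frequencies are needed.
3 frequencies suffice: frequency 1 → {T4, T8, T3, T13}; frequency 2 → {T2, T1, T5, T9, T14}; frequency 3 → {T11}. Each listed conflict is separated.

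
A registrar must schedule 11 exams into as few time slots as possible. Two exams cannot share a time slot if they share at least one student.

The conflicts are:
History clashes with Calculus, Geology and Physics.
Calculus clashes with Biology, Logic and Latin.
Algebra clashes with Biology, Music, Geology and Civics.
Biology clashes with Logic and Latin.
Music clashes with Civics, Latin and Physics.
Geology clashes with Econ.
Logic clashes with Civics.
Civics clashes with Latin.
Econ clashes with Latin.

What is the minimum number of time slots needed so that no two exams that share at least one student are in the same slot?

3

Algebra, Music, Civics pairwise conflict, so at least 3 time slots are needed.
Using 3 time slots: History=1, Calculus=3, Algebra=1, Biology=2, Music=3, Geology=2, Logic=1, Civics=2, Econ=3, Latin=1, Physics=2. No two conflicting exams share a time slot.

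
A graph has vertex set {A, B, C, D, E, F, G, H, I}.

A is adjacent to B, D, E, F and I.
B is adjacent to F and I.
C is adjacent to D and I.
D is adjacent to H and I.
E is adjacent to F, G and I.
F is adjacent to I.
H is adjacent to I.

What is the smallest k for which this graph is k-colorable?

A, E, F, I are mutually adjacent (a clique of size 4), so at least 4 colors are needed.
4 colors suffice: A=2, B=3, C=2, D=3, E=3, F=4, G=1, H=2, I=1. Every edge joins two different colors.

4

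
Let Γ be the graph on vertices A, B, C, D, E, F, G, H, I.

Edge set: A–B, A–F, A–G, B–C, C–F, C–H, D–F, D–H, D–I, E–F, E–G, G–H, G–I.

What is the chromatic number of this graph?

The cycle H-C-B-A-G-H has odd length 5, so it cannot be 2-colored; at least 3 colors are needed.
3 colors suffice: A=blue, B=red, C=blue, D=blue, E=blue, F=red, G=red, H=green, I=green. No two adjacent vertices share a color.

3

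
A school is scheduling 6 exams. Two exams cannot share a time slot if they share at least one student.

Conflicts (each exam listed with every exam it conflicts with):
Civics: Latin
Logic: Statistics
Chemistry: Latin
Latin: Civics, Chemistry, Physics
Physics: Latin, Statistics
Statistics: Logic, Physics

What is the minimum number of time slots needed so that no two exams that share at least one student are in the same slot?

2

Civics and Latin conflict, so at least 2 time slots are needed.
2 time slots suffice: time slot 1 → {Latin, Statistics}; time slot 2 → {Civics, Logic, Chemistry, Physics}. No two conflicting exams share a time slot.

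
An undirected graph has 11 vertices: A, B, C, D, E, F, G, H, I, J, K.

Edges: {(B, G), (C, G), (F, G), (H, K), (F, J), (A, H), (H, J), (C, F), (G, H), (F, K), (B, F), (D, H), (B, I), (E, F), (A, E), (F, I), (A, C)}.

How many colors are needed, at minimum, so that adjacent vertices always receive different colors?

3

C, F, G are mutually adjacent, so at least 3 colors are needed.
3 colors suffice: color red → {F, H}; color blue → {A, D, G, I, J, K}; color green → {B, C, E}. Each edge has distinct colors on its endpoints.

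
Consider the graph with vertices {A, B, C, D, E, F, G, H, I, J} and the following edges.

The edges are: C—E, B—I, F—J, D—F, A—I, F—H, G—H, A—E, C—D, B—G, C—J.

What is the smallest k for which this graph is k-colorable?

3

The cycle E-C-D-F-H-G-B-I-A-E has odd length 9, so it cannot be 2-colored; at least 3 colors are needed.
One proper 3-coloring: A=1, B=2, C=1, D=2, E=2, F=1, G=1, H=2, I=3, J=2. No two adjacent vertices share a color.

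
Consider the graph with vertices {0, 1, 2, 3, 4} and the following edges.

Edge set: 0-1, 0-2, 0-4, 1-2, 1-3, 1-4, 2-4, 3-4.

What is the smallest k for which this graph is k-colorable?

4

0, 1, 2, 4 are mutually adjacent (a clique of size 4), so at least 4 colors are needed.
4 colors suffice: color red → {4}; color blue → {1}; color green → {2, 3}; color yellow → {0}. No two adjacent vertices share a color.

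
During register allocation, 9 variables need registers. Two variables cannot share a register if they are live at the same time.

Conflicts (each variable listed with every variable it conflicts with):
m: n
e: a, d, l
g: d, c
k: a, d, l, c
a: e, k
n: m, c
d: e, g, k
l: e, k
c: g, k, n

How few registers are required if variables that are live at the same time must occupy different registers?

g and c conflict, so at least 2 registers are needed.
2 registers suffice: register 1 → {e, g, k, n}; register 2 → {m, a, d, l, c}. Each listed conflict is separated.

2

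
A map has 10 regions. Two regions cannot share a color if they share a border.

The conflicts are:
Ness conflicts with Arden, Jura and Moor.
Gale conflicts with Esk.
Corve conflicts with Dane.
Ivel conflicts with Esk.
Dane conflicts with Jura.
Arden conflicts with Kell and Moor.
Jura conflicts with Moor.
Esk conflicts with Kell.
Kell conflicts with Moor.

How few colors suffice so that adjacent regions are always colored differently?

Arden, Kell, Moor pairwise conflict, so at least 3 colors are needed.
3 colors suffice: color 1 → {Dane, Esk, Moor}; color 2 → {Ness, Gale, Corve, Ivel, Kell}; color 3 → {Arden, Jura}. Every pair that conflicts lands in different colors.

3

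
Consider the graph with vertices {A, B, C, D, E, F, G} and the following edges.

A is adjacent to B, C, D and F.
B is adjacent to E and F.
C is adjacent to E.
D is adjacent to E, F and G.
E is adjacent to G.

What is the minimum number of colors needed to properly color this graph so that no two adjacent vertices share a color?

3

A, B, F form a triangle, so at least 3 colors are needed.
One proper 3-coloring: A=1, B=2, C=2, D=2, E=1, F=3, G=3. Each edge has distinct colors on its endpoints.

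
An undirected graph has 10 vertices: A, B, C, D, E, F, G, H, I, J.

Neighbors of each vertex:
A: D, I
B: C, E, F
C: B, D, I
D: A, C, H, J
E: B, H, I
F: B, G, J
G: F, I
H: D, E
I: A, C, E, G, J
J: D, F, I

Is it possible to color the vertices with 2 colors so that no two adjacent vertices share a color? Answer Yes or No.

No

The cycle F-G-I-E-B-F has odd length 5, so it cannot be 2-colored; at least 3 colors are needed.
So 2 colors are not enough.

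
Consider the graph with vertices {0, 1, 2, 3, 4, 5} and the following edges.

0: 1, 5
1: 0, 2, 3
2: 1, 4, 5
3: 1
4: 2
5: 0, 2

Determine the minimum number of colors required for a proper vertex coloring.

2 and 5 are adjacent, so at least 2 colors are needed.
2 colors suffice: 0=b, 1=a, 2=b, 3=b, 4=a, 5=a. Every edge joins two different colors.

2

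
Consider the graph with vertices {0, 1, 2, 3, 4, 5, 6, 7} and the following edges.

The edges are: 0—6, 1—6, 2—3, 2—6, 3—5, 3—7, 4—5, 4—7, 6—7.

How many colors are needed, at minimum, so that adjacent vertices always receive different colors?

3 and 7 are adjacent, so at least 2 colors are needed.
A valid assignment using 2 colors: 0=b, 1=b, 2=b, 3=a, 4=a, 5=b, 6=a, 7=b. Each edge has distinct colors on its endpoints.

2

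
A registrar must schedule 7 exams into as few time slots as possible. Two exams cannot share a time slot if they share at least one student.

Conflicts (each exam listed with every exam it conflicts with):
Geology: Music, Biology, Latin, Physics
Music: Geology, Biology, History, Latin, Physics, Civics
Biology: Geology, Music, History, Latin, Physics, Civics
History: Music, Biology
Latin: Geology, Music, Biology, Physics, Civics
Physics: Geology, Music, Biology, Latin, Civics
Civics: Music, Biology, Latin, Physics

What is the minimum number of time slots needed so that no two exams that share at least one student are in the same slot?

Music, Biology, Latin, Physics, Civics are mutually in conflict, so at least 5 time slots are needed.
5 time slots suffice: time slot 1 → {Biology}; time slot 2 → {Music}; time slot 3 → {History, Latin}; time slot 4 → {Physics}; time slot 5 → {Geology, Civics}. Every pair that conflicts lands in different time slots.

5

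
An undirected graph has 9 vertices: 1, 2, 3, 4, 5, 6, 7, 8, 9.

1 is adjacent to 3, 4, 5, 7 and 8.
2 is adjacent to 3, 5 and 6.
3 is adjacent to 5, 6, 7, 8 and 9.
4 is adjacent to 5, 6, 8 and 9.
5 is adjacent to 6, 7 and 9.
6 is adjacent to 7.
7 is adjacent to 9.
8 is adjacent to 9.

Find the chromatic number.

1, 3, 5, 7 form a clique, so at least 4 colors are needed.
4 colors suffice: color a → {3, 4}; color b → {5, 8}; color c → {1, 6, 9}; color d → {2, 7}. Each edge has distinct colors on its endpoints.

4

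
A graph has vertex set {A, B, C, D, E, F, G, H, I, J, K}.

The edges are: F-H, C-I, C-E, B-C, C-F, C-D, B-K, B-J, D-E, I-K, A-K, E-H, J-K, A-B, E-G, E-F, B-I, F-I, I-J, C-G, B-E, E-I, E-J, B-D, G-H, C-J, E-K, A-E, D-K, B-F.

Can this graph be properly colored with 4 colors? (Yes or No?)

B, E, I, J, K form a clique, so at least 5 colors are needed.
So 4 colors are not enough.

No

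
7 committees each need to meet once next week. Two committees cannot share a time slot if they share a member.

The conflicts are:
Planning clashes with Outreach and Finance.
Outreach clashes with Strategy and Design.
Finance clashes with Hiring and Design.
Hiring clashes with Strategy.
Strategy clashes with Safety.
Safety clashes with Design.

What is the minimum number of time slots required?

The cycle Hiring-Finance-Planning-Outreach-Strategy-Hiring has odd length 5, so it cannot be 2-colored; at least 3 time slots are needed.
3 time slots suffice: time slot 1 → {Finance, Strategy}; time slot 2 → {Planning, Hiring, Design}; time slot 3 → {Outreach, Safety}. No two conflicting committees share a time slot.

3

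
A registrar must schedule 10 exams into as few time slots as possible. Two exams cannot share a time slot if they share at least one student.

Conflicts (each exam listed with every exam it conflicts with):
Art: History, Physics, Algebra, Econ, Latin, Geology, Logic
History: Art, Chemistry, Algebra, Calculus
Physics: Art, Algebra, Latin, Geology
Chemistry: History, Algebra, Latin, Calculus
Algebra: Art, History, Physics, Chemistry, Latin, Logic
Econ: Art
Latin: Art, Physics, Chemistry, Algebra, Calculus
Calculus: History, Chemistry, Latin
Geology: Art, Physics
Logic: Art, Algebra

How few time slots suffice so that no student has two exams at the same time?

4

Art, Physics, Algebra, Latin pairwise conflict, so at least 4 time slots are needed.
4 time slots suffice: time slot 1 → {Art, Chemistry}; time slot 2 → {Algebra, Econ, Calculus, Geology}; time slot 3 → {History, Latin, Logic}; time slot 4 → {Physics}. Every pair that conflicts lands in different time slots.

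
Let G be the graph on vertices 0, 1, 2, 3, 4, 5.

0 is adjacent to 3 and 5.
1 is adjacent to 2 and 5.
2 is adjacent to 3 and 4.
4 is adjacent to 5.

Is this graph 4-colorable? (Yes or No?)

Yes

The chromatic number is 3. The cycle 3-0-5-4-2-3 has odd length 5, so it cannot be 2-colored; at least 3 colors are needed.
3 colors suffice: color a → {2, 5}; color b → {0, 1, 4}; color c → {3}.
Since 4 ≥ 3, a proper 4-coloring certainly exists.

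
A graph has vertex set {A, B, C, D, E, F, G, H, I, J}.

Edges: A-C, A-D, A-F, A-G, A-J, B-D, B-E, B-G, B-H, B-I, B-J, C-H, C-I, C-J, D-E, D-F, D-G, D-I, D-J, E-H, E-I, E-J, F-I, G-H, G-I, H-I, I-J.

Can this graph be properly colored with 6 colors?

Yes

The chromatic number is 5. B, D, E, I, J form a clique, so at least 5 colors are needed.
A valid assignment using 5 colors: A=1, B=3, C=3, D=2, E=5, F=3, G=4, H=2, I=1, J=4.
Since 6 ≥ 5, a proper 6-coloring certainly exists.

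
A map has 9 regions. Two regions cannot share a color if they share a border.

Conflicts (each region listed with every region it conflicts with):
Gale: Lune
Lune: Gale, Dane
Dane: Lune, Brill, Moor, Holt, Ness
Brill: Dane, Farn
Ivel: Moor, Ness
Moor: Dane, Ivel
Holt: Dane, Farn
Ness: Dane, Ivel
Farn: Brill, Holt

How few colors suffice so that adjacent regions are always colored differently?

2

Dane and Brill conflict, so at least 2 colors are needed.
2 colors suffice: color 1 → {Gale, Dane, Ivel, Farn}; color 2 → {Lune, Brill, Moor, Holt, Ness}. Each listed conflict is separated.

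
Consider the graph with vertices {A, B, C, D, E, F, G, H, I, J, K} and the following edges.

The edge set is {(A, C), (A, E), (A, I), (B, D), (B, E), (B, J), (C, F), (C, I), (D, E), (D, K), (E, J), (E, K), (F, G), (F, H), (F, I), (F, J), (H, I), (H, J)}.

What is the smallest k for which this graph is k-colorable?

3

F, H, J form a triangle, so at least 3 colors are needed.
One proper 3-coloring: A=2, B=2, C=1, D=3, E=1, F=2, G=1, H=1, I=3, J=3, K=2. Each edge has distinct colors on its endpoints.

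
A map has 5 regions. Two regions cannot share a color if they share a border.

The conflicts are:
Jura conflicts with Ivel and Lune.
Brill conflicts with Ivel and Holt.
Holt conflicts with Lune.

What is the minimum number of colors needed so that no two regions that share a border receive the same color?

The cycle Jura-Lune-Holt-Brill-Ivel-Jura has odd length 5, so it cannot be 2-colored; at least 3 colors are needed.
3 colors suffice: Jura=1, Brill=2, Ivel=3, Holt=1, Lune=2. Each listed conflict is separated.

3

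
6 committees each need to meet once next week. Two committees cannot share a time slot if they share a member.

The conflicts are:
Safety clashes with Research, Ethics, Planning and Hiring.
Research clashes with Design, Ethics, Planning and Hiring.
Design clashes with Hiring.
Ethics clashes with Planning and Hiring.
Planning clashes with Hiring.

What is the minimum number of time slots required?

Safety, Research, Ethics, Planning, Hiring are mutually in conflict, so at least 5 time slots are needed.
5 time slots suffice: time slot 1 → {Hiring}; time slot 2 → {Research}; time slot 3 → {Design, Ethics}; time slot 4 → {Safety}; time slot 5 → {Planning}. Each listed conflict is separated.

5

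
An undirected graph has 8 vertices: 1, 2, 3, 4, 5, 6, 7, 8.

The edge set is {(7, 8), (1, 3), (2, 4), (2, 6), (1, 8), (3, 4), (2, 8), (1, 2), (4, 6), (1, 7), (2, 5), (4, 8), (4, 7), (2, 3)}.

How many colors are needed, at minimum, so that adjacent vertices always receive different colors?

3

1, 2, 8 are pairwise adjacent, so at least 3 colors are needed.
A valid assignment using 3 colors: 1=blue, 2=red, 3=green, 4=blue, 5=blue, 6=green, 7=red, 8=green. Each edge has distinct colors on its endpoints.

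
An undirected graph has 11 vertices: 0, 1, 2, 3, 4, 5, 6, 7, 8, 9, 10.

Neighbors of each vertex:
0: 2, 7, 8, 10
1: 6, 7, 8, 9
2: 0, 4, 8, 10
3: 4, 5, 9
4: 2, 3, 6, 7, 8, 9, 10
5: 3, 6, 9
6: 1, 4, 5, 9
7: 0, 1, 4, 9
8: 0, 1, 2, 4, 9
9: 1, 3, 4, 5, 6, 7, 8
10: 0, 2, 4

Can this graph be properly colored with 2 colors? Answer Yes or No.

No

4, 6, 9 are pairwise adjacent, so at least 3 colors are needed.
So 2 colors are not enough.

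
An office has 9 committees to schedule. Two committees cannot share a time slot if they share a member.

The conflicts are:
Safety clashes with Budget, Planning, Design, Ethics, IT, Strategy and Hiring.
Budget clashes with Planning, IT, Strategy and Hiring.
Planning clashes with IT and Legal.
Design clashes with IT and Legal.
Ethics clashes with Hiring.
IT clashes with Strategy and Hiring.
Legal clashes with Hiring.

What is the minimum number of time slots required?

4

Safety, Budget, IT, Hiring pairwise conflict, so at least 4 time slots are needed.
4 time slots suffice: time slot 1 → {Safety, Legal}; time slot 2 → {Ethics, IT}; time slot 3 → {Planning, Design, Strategy, Hiring}; time slot 4 → {Budget}. Each listed conflict is separated.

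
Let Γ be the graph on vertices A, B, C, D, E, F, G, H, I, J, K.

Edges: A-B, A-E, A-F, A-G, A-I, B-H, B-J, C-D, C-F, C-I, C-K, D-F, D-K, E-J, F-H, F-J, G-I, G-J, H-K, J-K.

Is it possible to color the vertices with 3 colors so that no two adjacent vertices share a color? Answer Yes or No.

Yes

The chromatic number is 3. A, G, I are mutually adjacent, so at least 3 colors are needed.
3 colors suffice: A=red, B=blue, C=red, D=green, E=blue, F=blue, G=blue, H=red, I=green, J=red, K=blue.
That is already a proper 3-coloring.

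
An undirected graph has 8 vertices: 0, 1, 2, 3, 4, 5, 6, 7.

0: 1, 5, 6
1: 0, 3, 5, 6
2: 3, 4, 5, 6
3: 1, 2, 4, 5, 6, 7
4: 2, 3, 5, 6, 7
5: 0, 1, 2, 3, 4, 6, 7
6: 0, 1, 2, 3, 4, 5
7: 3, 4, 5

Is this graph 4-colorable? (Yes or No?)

2, 3, 4, 5, 6 are pairwise adjacent (a clique of size 5), so at least 5 colors are needed.
So 4 colors are not enough.

No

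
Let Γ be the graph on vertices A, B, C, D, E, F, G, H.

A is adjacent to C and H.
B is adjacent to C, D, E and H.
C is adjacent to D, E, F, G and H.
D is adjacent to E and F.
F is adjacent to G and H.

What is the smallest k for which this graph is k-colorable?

B, C, D, E are mutually adjacent (a clique of size 4), so at least 4 colors are needed.
4 colors suffice: color red → {C}; color blue → {A, B, F}; color green → {D, G, H}; color yellow → {E}. Every edge joins two different colors.

4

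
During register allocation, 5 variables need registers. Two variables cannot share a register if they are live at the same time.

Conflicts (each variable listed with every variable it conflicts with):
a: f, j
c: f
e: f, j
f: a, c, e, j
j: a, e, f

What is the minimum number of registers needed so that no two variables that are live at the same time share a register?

a, f, j are mutually in conflict, so at least 3 registers are needed.
3 registers suffice: register 1 → {f}; register 2 → {c, j}; register 3 → {a, e}. Every pair that conflicts lands in different registers.

3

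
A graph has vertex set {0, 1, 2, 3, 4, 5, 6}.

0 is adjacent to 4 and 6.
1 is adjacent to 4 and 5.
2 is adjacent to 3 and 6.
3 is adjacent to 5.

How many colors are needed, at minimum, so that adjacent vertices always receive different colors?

3

The cycle 6-0-4-1-5-3-2-6 has odd length 7, so it cannot be 2-colored; at least 3 colors are needed.
A valid assignment using 3 colors: 0=green, 1=red, 2=blue, 3=red, 4=blue, 5=blue, 6=red. Each edge has distinct colors on its endpoints.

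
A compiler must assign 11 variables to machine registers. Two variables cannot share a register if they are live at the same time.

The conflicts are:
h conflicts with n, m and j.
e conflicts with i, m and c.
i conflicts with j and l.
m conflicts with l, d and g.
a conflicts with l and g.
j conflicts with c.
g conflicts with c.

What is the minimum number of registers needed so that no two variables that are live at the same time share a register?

3

The cycle e-m-h-j-c-e has odd length 5, so it cannot be 2-colored; at least 3 registers are needed.
Using 3 registers: h=2, e=2, n=1, i=1, m=1, a=1, j=3, l=2, d=2, g=2, c=1. Each listed conflict is separated.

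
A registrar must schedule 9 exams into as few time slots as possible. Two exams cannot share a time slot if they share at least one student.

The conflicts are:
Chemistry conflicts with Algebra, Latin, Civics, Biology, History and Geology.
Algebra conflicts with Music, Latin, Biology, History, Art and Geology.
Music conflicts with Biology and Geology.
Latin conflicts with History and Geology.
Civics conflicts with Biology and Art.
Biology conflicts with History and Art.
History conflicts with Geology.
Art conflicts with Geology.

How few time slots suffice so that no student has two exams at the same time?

Chemistry, Algebra, Latin, History, Geology are mutually in conflict, so at least 5 time slots are needed.
5 time slots suffice: Chemistry=3, Algebra=1, Music=3, Latin=5, Civics=1, Biology=2, History=4, Art=3, Geology=2. Every pair that conflicts lands in different time slots.

5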